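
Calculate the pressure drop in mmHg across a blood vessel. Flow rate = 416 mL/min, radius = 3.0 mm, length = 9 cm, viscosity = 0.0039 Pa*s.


dP = 8*mu*L*Q / (pi*r^4)
Q = 416 mL/min = 6.93333e-06 m^3/s
dP = 76.5075 Pa = 76.5075 / 133.322 mmHg = 0.5739 mmHg


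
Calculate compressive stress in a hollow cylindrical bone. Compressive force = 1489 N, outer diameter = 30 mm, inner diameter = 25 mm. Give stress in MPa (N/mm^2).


A = pi*(r_o^2 - r_i^2)
r_o = 15 mm, r_i = 12.5 mm
A = 215.984 mm^2
sigma = F/A = 1489 / 215.984
sigma = 6.894 MPa


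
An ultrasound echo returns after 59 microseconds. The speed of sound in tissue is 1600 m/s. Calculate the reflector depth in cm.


depth = c * t / 2
t = 59 us = 5.9000e-05 s
depth = 1600 * 5.9000e-05 / 2
depth = 0.0472 m = 4.72 cm


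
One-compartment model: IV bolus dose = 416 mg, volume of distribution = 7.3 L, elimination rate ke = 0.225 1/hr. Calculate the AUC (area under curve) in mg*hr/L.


C0 = Dose/Vd = 416/7.3 = 56.9863 mg/L
AUC = C0/ke = 56.9863/0.225
AUC = 253.3 mg*hr/L


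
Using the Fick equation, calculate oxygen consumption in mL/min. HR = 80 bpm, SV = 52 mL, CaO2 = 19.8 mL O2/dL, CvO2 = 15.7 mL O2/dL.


CO = HR*SV = 80*52/1000 = 4.16 L/min
a-v O2 diff = 19.8 - 15.7 = 4.1 mL/dL
VO2 = CO * (CaO2-CvO2) * 10 dL/L
VO2 = 4.16 * 4.1 * 10
VO2 = 170.6 mL/min


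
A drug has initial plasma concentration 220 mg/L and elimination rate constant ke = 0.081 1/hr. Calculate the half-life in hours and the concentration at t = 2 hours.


t_half = ln(2) / ke = 0.693147 / 0.081 = 8.557 hr
C(t) = C0 * exp(-ke*t) = 220 * exp(-0.081*2)
C(2) = 187.1 mg/L


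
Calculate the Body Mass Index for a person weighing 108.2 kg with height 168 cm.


BMI = weight / height^2
height = 168 cm = 1.68 m
BMI = 108.2 / 1.68^2
BMI = 38.34 kg/m^2


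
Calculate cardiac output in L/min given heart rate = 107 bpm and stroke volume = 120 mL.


CO = HR * SV
CO = 107 * 120 / 1000
CO = 12.84 L/min


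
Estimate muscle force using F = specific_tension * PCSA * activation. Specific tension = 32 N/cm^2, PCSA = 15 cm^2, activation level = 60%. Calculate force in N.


F = sigma * PCSA * activation
F = 32 * 15 * 0.6
F = 288 N


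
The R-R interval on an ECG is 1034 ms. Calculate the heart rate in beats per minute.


HR = 60 / RR_interval(s)
RR = 1034 ms = 1.034 s
HR = 60 / 1.034 = 58.03 bpm


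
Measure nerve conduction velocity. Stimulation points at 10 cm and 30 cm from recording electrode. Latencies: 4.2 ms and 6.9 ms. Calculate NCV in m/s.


Distance = (30 - 10) / 100 = 0.2 m
dt = (6.9 - 4.2) / 1000 = 0.0027 s
NCV = dist / dt = 74.07 m/s


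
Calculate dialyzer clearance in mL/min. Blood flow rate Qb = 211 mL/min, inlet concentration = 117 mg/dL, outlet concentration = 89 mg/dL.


K = Qb * (Cb_in - Cb_out) / Cb_in
K = 211 * (117 - 89) / 117
K = 50.5 mL/min


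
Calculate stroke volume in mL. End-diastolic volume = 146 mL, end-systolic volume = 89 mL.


SV = EDV - ESV
SV = 146 - 89
SV = 57 mL


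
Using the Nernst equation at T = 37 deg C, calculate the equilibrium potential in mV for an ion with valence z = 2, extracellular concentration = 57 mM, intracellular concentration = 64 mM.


E = (RT/(zF)) * ln(C_out/C_in)
T = 37 + 273.15 = 310.15 K
E = (8.314 * 310.15 / (2 * 96485)) * ln(57/64)
E = -1.548 mV


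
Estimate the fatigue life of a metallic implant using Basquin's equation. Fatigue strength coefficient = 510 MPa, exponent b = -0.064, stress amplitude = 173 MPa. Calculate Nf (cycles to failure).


sigma_a = sigma_f' * (2Nf)^b
2Nf = (sigma_a/sigma_f')^(1/b)
2Nf = (173/510)^(1/-0.064)
2Nf = 21692701
Nf = 1.0846e+07


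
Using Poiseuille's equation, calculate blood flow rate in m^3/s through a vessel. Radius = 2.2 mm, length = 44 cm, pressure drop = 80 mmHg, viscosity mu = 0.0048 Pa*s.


Q = pi*r^4*dP / (8*mu*L)
r = 0.0022 m, L = 0.44 m
dP = 80 mmHg = 10665.76 Pa
Q = 4.6457e-05 m^3/s


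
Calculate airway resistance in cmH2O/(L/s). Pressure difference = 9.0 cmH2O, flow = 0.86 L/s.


R = dP / flow
R = 9.0 / 0.86
R = 10.47 cmH2O/(L/s)


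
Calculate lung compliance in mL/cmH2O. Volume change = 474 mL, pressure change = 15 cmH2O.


C = dV / dP
C = 474 / 15
C = 31.6 mL/cmH2O


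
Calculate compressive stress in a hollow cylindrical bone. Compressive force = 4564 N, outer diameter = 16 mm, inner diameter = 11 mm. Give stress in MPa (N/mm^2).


A = pi*(r_o^2 - r_i^2)
r_o = 8 mm, r_i = 5.5 mm
A = 106.029 mm^2
sigma = F/A = 4564 / 106.029
sigma = 43.04 MPa


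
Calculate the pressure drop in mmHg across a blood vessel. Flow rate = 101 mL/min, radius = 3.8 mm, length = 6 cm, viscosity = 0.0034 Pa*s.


dP = 8*mu*L*Q / (pi*r^4)
Q = 101 mL/min = 1.68333e-06 m^3/s
dP = 4.19378 Pa = 4.19378 / 133.322 mmHg = 0.03146 mmHg


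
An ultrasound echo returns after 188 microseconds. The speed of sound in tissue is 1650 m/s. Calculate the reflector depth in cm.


depth = c * t / 2
t = 188 us = 1.8800e-04 s
depth = 1650 * 1.8800e-04 / 2
depth = 0.1551 m = 15.51 cm


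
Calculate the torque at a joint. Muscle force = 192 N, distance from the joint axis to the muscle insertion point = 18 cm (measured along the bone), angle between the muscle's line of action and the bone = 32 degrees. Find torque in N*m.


Torque = F * d * sin(theta)   (moment arm = d*sin(theta))
d = 18 cm = 0.18 m
Torque = 192 * 0.18 * sin(32)
Torque = 18.31 N*m


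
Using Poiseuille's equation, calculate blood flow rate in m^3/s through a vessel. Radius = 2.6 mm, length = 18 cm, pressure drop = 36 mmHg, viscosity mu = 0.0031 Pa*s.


Q = pi*r^4*dP / (8*mu*L)
r = 0.0026 m, L = 0.18 m
dP = 36 mmHg = 4799.592 Pa
Q = 1.5436e-04 m^3/s


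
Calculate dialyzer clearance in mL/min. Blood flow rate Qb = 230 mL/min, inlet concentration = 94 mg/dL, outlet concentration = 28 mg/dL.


K = Qb * (Cb_in - Cb_out) / Cb_in
K = 230 * (94 - 28) / 94
K = 161.5 mL/min


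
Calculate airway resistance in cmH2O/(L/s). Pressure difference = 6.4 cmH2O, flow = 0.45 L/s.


R = dP / flow
R = 6.4 / 0.45
R = 14.22 cmH2O/(L/s)


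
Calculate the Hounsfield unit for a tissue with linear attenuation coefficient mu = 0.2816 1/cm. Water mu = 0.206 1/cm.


HU = ((mu_tissue - mu_water) / mu_water) * 1000
HU = ((0.2816 - 0.206) / 0.206) * 1000
HU = 367


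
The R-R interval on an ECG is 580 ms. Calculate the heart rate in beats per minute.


HR = 60 / RR_interval(s)
RR = 580 ms = 0.58 s
HR = 60 / 0.58 = 103.4 bpm


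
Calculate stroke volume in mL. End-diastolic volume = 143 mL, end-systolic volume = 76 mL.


SV = EDV - ESV
SV = 143 - 76
SV = 67 mL


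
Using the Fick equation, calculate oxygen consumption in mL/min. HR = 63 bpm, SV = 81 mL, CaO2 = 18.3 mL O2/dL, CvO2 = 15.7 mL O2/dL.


CO = HR*SV = 63*81/1000 = 5.103 L/min
a-v O2 diff = 18.3 - 15.7 = 2.6 mL/dL
VO2 = CO * (CaO2-CvO2) * 10 dL/L
VO2 = 5.103 * 2.6 * 10
VO2 = 132.7 mL/min


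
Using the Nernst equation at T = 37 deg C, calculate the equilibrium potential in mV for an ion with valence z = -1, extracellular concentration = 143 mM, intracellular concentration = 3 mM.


E = (RT/(zF)) * ln(C_out/C_in)
T = 37 + 273.15 = 310.15 K
E = (8.314 * 310.15 / (-1 * 96485)) * ln(143/3)
E = -103.3 mV


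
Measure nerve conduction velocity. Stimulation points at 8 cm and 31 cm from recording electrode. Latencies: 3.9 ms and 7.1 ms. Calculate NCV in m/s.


Distance = (31 - 8) / 100 = 0.23 m
dt = (7.1 - 3.9) / 1000 = 0.0032 s
NCV = dist / dt = 71.88 m/s


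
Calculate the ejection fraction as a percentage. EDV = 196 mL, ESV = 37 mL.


SV = EDV - ESV = 196 - 37 = 159 mL
EF = SV/EDV * 100 = 159/196 * 100
EF = 81.12%


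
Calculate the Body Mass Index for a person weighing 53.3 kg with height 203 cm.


BMI = weight / height^2
height = 203 cm = 2.03 m
BMI = 53.3 / 2.03^2
BMI = 12.93 kg/m^2


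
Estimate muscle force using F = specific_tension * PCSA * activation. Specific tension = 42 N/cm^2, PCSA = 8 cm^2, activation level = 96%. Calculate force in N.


F = sigma * PCSA * activation
F = 42 * 8 * 0.96
F = 322.6 N


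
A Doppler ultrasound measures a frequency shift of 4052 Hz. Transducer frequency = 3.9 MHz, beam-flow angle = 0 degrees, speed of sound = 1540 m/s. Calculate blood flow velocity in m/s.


v = fd * c / (2 * f0 * cos(theta))
v = 4052 * 1540 / (2 * 3.9000e+06 * cos(0))
v = 0.8 m/s


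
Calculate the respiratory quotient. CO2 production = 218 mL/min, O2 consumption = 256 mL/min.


RQ = VCO2 / VO2
RQ = 218 / 256
RQ = 0.8516


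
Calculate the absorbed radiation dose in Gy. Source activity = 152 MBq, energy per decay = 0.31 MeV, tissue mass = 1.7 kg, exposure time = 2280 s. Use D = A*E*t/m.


A = 152 MBq = 1.5200e+08 Bq
E = 0.31 MeV = 4.9662e-14 J
D = A*E*t/m = 1.5200e+08*4.9662e-14*2280/1.7
D = 0.01012 Gy


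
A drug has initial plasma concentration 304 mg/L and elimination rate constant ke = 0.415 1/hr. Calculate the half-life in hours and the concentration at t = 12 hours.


t_half = ln(2) / ke = 0.693147 / 0.415 = 1.67 hr
C(t) = C0 * exp(-ke*t) = 304 * exp(-0.415*12)
C(12) = 2.09 mg/L


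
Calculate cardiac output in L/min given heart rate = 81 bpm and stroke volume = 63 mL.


CO = HR * SV
CO = 81 * 63 / 1000
CO = 5.103 L/min


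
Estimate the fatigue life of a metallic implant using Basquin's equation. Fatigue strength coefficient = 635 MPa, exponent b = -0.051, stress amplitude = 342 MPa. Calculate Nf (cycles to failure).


sigma_a = sigma_f' * (2Nf)^b
2Nf = (sigma_a/sigma_f')^(1/b)
2Nf = (342/635)^(1/-0.051)
2Nf = 186020.65
Nf = 9.301e+04


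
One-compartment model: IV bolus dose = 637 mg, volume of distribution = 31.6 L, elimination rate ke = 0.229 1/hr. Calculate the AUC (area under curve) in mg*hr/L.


C0 = Dose/Vd = 637/31.6 = 20.1582 mg/L
AUC = C0/ke = 20.1582/0.229
AUC = 88.03 mg*hr/L


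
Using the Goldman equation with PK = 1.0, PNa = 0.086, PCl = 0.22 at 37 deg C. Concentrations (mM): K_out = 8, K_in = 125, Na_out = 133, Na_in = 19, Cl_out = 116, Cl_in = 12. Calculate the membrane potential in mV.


Vm = (RT/F)*ln((PK*Ko + PNa*Nao + PCl*Cli)/(PK*Ki + PNa*Nai + PCl*Clo))
Numer = 22.078, Denom = 152.154
Vm = -51.59 mV


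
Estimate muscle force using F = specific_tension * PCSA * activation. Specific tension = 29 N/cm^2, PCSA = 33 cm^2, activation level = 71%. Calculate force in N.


F = sigma * PCSA * activation
F = 29 * 33 * 0.71
F = 679.5 N


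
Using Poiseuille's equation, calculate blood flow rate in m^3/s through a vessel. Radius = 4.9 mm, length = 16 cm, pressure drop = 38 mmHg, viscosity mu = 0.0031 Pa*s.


Q = pi*r^4*dP / (8*mu*L)
r = 0.0049 m, L = 0.16 m
dP = 38 mmHg = 5066.236 Pa
Q = 0.002312 m^3/s


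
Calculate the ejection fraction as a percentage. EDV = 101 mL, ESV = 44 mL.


SV = EDV - ESV = 101 - 44 = 57 mL
EF = SV/EDV * 100 = 57/101 * 100
EF = 56.44%


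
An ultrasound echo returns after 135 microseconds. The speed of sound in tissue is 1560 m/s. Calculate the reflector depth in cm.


depth = c * t / 2
t = 135 us = 1.3500e-04 s
depth = 1560 * 1.3500e-04 / 2
depth = 0.1053 m = 10.53 cm


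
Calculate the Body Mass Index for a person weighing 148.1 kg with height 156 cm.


BMI = weight / height^2
height = 156 cm = 1.56 m
BMI = 148.1 / 1.56^2
BMI = 60.86 kg/m^2


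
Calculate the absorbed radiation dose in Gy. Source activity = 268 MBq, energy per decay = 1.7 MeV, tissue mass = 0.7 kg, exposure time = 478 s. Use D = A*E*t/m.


A = 268 MBq = 2.6800e+08 Bq
E = 1.7 MeV = 2.7234e-13 J
D = A*E*t/m = 2.6800e+08*2.7234e-13*478/0.7
D = 0.04984 Gy


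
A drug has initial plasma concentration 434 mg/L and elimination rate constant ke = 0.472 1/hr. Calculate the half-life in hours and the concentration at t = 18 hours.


t_half = ln(2) / ke = 0.693147 / 0.472 = 1.469 hr
C(t) = C0 * exp(-ke*t) = 434 * exp(-0.472*18)
C(18) = 0.08866 mg/L


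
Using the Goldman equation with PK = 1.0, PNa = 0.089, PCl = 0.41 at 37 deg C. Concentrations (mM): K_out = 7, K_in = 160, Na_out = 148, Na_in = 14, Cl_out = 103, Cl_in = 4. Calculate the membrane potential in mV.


Vm = (RT/F)*ln((PK*Ko + PNa*Nao + PCl*Cli)/(PK*Ki + PNa*Nai + PCl*Clo))
Numer = 21.812, Denom = 203.476
Vm = -59.68 mV


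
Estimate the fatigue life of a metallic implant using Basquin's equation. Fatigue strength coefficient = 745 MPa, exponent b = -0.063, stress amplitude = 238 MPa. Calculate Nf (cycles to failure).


sigma_a = sigma_f' * (2Nf)^b
2Nf = (sigma_a/sigma_f')^(1/b)
2Nf = (238/745)^(1/-0.063)
2Nf = 73508633
Nf = 3.6754e+07


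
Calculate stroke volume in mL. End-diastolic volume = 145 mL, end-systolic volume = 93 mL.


SV = EDV - ESV
SV = 145 - 93
SV = 52 mL


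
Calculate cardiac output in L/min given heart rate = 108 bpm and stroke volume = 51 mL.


CO = HR * SV
CO = 108 * 51 / 1000
CO = 5.508 L/min


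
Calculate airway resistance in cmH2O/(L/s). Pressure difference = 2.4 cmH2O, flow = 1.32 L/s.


R = dP / flow
R = 2.4 / 1.32
R = 1.818 cmH2O/(L/s)


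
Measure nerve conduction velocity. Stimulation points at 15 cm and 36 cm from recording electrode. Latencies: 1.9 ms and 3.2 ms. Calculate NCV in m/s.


Distance = (36 - 15) / 100 = 0.21 m
dt = (3.2 - 1.9) / 1000 = 0.0013 s
NCV = dist / dt = 161.5 m/s


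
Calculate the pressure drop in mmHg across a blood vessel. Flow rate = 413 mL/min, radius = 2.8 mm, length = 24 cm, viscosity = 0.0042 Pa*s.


dP = 8*mu*L*Q / (pi*r^4)
Q = 413 mL/min = 6.88333e-06 m^3/s
dP = 287.453 Pa = 287.453 / 133.322 mmHg = 2.156 mmHg


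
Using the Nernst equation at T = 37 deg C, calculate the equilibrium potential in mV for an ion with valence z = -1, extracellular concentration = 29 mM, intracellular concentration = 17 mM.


E = (RT/(zF)) * ln(C_out/C_in)
T = 37 + 273.15 = 310.15 K
E = (8.314 * 310.15 / (-1 * 96485)) * ln(29/17)
E = -14.27 mV


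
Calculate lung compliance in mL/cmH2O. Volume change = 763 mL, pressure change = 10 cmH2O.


C = dV / dP
C = 763 / 10
C = 76.3 mL/cmH2O


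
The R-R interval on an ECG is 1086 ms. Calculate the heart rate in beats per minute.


HR = 60 / RR_interval(s)
RR = 1086 ms = 1.086 s
HR = 60 / 1.086 = 55.25 bpm


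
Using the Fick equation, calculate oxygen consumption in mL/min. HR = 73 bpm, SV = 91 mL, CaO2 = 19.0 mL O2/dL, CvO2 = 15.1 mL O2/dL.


CO = HR*SV = 73*91/1000 = 6.643 L/min
a-v O2 diff = 19.0 - 15.1 = 3.9 mL/dL
VO2 = CO * (CaO2-CvO2) * 10 dL/L
VO2 = 6.643 * 3.9 * 10
VO2 = 259.1 mL/min


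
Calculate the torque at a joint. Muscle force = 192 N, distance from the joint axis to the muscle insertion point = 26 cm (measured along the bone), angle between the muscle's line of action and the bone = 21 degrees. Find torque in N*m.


Torque = F * d * sin(theta)   (moment arm = d*sin(theta))
d = 26 cm = 0.26 m
Torque = 192 * 0.26 * sin(21)
Torque = 17.89 N*m


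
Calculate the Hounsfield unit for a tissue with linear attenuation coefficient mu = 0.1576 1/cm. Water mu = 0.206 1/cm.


HU = ((mu_tissue - mu_water) / mu_water) * 1000
HU = ((0.1576 - 0.206) / 0.206) * 1000
HU = -235


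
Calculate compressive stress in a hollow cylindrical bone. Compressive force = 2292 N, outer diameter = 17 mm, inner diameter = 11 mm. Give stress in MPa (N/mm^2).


A = pi*(r_o^2 - r_i^2)
r_o = 8.5 mm, r_i = 5.5 mm
A = 131.947 mm^2
sigma = F/A = 2292 / 131.947
sigma = 17.37 MPa


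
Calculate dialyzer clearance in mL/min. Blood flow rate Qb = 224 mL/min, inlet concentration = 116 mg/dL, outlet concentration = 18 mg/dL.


K = Qb * (Cb_in - Cb_out) / Cb_in
K = 224 * (116 - 18) / 116
K = 189.2 mL/min


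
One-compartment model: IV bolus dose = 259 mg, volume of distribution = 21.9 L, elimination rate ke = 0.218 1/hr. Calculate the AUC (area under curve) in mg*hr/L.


C0 = Dose/Vd = 259/21.9 = 11.8265 mg/L
AUC = C0/ke = 11.8265/0.218
AUC = 54.25 mg*hr/L


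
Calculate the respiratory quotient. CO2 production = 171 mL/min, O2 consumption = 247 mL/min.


RQ = VCO2 / VO2
RQ = 171 / 247
RQ = 0.6923


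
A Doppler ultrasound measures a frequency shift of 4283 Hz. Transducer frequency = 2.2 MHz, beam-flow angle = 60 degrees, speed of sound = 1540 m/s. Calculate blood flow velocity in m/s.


v = fd * c / (2 * f0 * cos(theta))
v = 4283 * 1540 / (2 * 2.2000e+06 * cos(60))
v = 2.998 m/s


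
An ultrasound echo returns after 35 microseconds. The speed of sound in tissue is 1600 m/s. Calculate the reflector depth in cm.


depth = c * t / 2
t = 35 us = 3.5000e-05 s
depth = 1600 * 3.5000e-05 / 2
depth = 0.028 m = 2.8 cm


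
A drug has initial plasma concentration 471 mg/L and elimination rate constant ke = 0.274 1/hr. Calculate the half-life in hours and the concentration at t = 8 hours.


t_half = ln(2) / ke = 0.693147 / 0.274 = 2.53 hr
C(t) = C0 * exp(-ke*t) = 471 * exp(-0.274*8)
C(8) = 52.61 mg/L


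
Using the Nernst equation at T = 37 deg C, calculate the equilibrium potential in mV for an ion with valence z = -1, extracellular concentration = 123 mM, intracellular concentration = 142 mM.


E = (RT/(zF)) * ln(C_out/C_in)
T = 37 + 273.15 = 310.15 K
E = (8.314 * 310.15 / (-1 * 96485)) * ln(123/142)
E = 3.839 mV


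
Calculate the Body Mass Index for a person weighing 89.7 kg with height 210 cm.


BMI = weight / height^2
height = 210 cm = 2.1 m
BMI = 89.7 / 2.1^2
BMI = 20.34 kg/m^2


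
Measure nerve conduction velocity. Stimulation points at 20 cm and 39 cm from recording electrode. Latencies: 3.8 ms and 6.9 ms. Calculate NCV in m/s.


Distance = (39 - 20) / 100 = 0.19 m
dt = (6.9 - 3.8) / 1000 = 0.0031 s
NCV = dist / dt = 61.29 m/s


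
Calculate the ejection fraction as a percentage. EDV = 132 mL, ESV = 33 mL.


SV = EDV - ESV = 132 - 33 = 99 mL
EF = SV/EDV * 100 = 99/132 * 100
EF = 75%


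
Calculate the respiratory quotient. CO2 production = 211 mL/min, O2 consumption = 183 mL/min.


RQ = VCO2 / VO2
RQ = 211 / 183
RQ = 1.153


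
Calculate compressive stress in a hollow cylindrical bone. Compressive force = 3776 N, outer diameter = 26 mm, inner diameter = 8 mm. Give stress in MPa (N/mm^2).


A = pi*(r_o^2 - r_i^2)
r_o = 13 mm, r_i = 4 mm
A = 480.664 mm^2
sigma = F/A = 3776 / 480.664
sigma = 7.856 MPa


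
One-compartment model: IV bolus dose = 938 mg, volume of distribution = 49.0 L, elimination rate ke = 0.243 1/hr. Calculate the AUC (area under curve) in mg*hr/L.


C0 = Dose/Vd = 938/49.0 = 19.1429 mg/L
AUC = C0/ke = 19.1429/0.243
AUC = 78.78 mg*hr/L


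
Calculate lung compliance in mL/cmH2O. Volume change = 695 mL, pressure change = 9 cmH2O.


C = dV / dP
C = 695 / 9
C = 77.22 mL/cmH2O


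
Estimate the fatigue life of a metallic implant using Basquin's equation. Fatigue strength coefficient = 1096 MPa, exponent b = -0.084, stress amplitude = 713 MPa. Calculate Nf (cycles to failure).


sigma_a = sigma_f' * (2Nf)^b
2Nf = (sigma_a/sigma_f')^(1/b)
2Nf = (713/1096)^(1/-0.084)
2Nf = 167.05879
Nf = 83.53


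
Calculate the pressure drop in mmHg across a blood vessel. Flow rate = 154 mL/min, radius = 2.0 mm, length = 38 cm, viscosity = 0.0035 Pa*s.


dP = 8*mu*L*Q / (pi*r^4)
Q = 154 mL/min = 2.56667e-06 m^3/s
dP = 543.303 Pa = 543.303 / 133.322 mmHg = 4.075 mmHg


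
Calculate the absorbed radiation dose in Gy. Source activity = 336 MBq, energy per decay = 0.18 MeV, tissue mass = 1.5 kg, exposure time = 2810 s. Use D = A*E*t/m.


A = 336 MBq = 3.3600e+08 Bq
E = 0.18 MeV = 2.8836e-14 J
D = A*E*t/m = 3.3600e+08*2.8836e-14*2810/1.5
D = 0.01815 Gy


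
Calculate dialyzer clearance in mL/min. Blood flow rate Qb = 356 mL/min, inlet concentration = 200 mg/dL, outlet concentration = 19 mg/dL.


K = Qb * (Cb_in - Cb_out) / Cb_in
K = 356 * (200 - 19) / 200
K = 322.2 mL/min


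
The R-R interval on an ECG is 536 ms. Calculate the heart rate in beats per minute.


HR = 60 / RR_interval(s)
RR = 536 ms = 0.536 s
HR = 60 / 0.536 = 111.9 bpm


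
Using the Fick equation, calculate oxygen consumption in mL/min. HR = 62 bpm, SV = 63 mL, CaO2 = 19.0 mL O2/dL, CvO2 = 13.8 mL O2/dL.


CO = HR*SV = 62*63/1000 = 3.906 L/min
a-v O2 diff = 19.0 - 13.8 = 5.2 mL/dL
VO2 = CO * (CaO2-CvO2) * 10 dL/L
VO2 = 3.906 * 5.2 * 10
VO2 = 203.1 mL/min


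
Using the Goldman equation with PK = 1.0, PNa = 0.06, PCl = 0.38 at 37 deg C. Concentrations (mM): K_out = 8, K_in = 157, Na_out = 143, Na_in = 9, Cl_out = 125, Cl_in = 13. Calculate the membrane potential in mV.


Vm = (RT/F)*ln((PK*Ko + PNa*Nao + PCl*Cli)/(PK*Ki + PNa*Nai + PCl*Clo))
Numer = 21.52, Denom = 205.04
Vm = -60.24 mV


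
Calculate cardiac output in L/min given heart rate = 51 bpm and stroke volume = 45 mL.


CO = HR * SV
CO = 51 * 45 / 1000
CO = 2.295 L/min


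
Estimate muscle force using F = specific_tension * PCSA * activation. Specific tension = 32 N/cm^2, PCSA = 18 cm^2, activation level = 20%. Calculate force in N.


F = sigma * PCSA * activation
F = 32 * 18 * 0.2
F = 115.2 N


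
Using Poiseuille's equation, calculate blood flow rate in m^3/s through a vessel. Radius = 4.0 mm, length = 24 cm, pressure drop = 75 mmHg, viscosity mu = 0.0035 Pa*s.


Q = pi*r^4*dP / (8*mu*L)
r = 0.004 m, L = 0.24 m
dP = 75 mmHg = 9999.15 Pa
Q = 0.001197 m^3/s


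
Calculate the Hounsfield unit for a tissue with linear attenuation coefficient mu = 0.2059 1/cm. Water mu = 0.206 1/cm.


HU = ((mu_tissue - mu_water) / mu_water) * 1000
HU = ((0.2059 - 0.206) / 0.206) * 1000
HU = -0.4854


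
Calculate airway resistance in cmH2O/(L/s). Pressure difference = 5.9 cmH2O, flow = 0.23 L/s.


R = dP / flow
R = 5.9 / 0.23
R = 25.65 cmH2O/(L/s)


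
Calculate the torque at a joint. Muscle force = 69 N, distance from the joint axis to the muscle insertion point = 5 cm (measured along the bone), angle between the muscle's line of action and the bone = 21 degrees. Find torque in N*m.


Torque = F * d * sin(theta)   (moment arm = d*sin(theta))
d = 5 cm = 0.05 m
Torque = 69 * 0.05 * sin(21)
Torque = 1.236 N*m


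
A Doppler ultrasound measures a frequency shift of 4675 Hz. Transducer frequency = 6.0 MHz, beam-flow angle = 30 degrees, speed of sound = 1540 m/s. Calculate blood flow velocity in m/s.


v = fd * c / (2 * f0 * cos(theta))
v = 4675 * 1540 / (2 * 6.0000e+06 * cos(30))
v = 0.6928 m/s


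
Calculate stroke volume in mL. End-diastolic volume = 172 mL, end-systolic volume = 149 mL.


SV = EDV - ESV
SV = 172 - 149
SV = 23 mL


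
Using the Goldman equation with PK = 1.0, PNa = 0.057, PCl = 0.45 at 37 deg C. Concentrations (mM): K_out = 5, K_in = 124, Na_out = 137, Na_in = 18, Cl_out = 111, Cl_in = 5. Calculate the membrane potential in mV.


Vm = (RT/F)*ln((PK*Ko + PNa*Nao + PCl*Cli)/(PK*Ki + PNa*Nai + PCl*Clo))
Numer = 15.059, Denom = 174.976
Vm = -65.55 mV


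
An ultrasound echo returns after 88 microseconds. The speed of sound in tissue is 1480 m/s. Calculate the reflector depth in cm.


depth = c * t / 2
t = 88 us = 8.8000e-05 s
depth = 1480 * 8.8000e-05 / 2
depth = 0.06512 m = 6.512 cm


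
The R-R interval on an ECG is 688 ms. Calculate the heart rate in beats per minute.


HR = 60 / RR_interval(s)
RR = 688 ms = 0.688 s
HR = 60 / 0.688 = 87.21 bpm


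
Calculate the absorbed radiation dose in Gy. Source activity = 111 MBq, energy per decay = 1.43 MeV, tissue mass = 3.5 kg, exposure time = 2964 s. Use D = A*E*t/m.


A = 111 MBq = 1.1100e+08 Bq
E = 1.43 MeV = 2.29086e-13 J
D = A*E*t/m = 1.1100e+08*2.29086e-13*2964/3.5
D = 0.02153 Gy


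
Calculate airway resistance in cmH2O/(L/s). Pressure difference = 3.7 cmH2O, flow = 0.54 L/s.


R = dP / flow
R = 3.7 / 0.54
R = 6.852 cmH2O/(L/s)


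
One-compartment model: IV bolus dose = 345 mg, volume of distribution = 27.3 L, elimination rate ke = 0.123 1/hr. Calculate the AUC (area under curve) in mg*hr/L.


C0 = Dose/Vd = 345/27.3 = 12.6374 mg/L
AUC = C0/ke = 12.6374/0.123
AUC = 102.7 mg*hr/L


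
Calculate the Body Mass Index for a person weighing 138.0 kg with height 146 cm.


BMI = weight / height^2
height = 146 cm = 1.46 m
BMI = 138.0 / 1.46^2
BMI = 64.74 kg/m^2


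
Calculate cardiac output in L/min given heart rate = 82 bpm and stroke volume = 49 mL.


CO = HR * SV
CO = 82 * 49 / 1000
CO = 4.018 L/min


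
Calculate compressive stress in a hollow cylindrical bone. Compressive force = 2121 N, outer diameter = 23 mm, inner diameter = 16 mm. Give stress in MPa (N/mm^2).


A = pi*(r_o^2 - r_i^2)
r_o = 11.5 mm, r_i = 8 mm
A = 214.414 mm^2
sigma = F/A = 2121 / 214.414
sigma = 9.892 MPa


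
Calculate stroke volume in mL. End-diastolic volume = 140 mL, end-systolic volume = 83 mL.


SV = EDV - ESV
SV = 140 - 83
SV = 57 mL


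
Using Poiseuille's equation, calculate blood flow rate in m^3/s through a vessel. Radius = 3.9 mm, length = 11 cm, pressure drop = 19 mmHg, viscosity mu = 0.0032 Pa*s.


Q = pi*r^4*dP / (8*mu*L)
r = 0.0039 m, L = 0.11 m
dP = 19 mmHg = 2533.118 Pa
Q = 6.5378e-04 m^3/s


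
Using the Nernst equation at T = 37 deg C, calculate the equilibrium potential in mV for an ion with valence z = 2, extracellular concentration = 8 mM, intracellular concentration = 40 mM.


E = (RT/(zF)) * ln(C_out/C_in)
T = 37 + 273.15 = 310.15 K
E = (8.314 * 310.15 / (2 * 96485)) * ln(8/40)
E = -21.51 mV


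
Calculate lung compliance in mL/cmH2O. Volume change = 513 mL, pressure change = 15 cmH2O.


C = dV / dP
C = 513 / 15
C = 34.2 mL/cmH2O


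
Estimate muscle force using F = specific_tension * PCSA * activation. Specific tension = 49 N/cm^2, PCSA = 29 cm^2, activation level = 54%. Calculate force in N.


F = sigma * PCSA * activation
F = 49 * 29 * 0.54
F = 767.3 N


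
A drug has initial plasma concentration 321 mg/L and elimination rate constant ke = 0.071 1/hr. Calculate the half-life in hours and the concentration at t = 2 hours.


t_half = ln(2) / ke = 0.693147 / 0.071 = 9.763 hr
C(t) = C0 * exp(-ke*t) = 321 * exp(-0.071*2)
C(2) = 278.5 mg/L


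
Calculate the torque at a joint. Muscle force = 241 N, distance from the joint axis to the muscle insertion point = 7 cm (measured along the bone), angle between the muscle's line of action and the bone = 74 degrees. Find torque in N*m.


Torque = F * d * sin(theta)   (moment arm = d*sin(theta))
d = 7 cm = 0.07 m
Torque = 241 * 0.07 * sin(74)
Torque = 16.22 N*m


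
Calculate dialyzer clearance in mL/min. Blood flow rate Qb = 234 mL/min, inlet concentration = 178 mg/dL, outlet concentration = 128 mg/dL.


K = Qb * (Cb_in - Cb_out) / Cb_in
K = 234 * (178 - 128) / 178
K = 65.73 mL/min


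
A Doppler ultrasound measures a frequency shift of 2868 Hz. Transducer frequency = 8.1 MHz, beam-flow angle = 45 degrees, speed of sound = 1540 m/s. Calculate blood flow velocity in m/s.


v = fd * c / (2 * f0 * cos(theta))
v = 2868 * 1540 / (2 * 8.1000e+06 * cos(45))
v = 0.3856 m/s


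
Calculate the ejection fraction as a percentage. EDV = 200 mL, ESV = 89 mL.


SV = EDV - ESV = 200 - 89 = 111 mL
EF = SV/EDV * 100 = 111/200 * 100
EF = 55.5%


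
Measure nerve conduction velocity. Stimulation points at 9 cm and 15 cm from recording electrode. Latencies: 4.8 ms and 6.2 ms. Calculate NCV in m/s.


Distance = (15 - 9) / 100 = 0.06 m
dt = (6.2 - 4.8) / 1000 = 0.0014 s
NCV = dist / dt = 42.86 m/s


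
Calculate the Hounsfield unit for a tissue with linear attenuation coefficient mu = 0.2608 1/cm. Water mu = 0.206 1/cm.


HU = ((mu_tissue - mu_water) / mu_water) * 1000
HU = ((0.2608 - 0.206) / 0.206) * 1000
HU = 266


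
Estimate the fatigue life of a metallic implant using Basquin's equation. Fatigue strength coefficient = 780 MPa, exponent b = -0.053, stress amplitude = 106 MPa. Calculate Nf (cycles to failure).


sigma_a = sigma_f' * (2Nf)^b
2Nf = (sigma_a/sigma_f')^(1/b)
2Nf = (106/780)^(1/-0.053)
2Nf = 2.2620619e+16
Nf = 1.1310e+16


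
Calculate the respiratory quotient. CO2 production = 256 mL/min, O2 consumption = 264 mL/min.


RQ = VCO2 / VO2
RQ = 256 / 264
RQ = 0.9697


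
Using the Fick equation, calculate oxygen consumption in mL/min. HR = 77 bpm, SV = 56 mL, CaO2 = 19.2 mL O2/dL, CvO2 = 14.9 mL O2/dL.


CO = HR*SV = 77*56/1000 = 4.312 L/min
a-v O2 diff = 19.2 - 14.9 = 4.3 mL/dL
VO2 = CO * (CaO2-CvO2) * 10 dL/L
VO2 = 4.312 * 4.3 * 10
VO2 = 185.4 mL/min


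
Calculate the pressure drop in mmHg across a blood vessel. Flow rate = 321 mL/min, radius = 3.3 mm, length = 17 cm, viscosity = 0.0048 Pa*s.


dP = 8*mu*L*Q / (pi*r^4)
Q = 321 mL/min = 5.35e-06 m^3/s
dP = 93.7407 Pa = 93.7407 / 133.322 mmHg = 0.7031 mmHg


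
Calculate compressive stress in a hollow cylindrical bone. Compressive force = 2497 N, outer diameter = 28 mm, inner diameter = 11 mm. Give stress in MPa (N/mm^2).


A = pi*(r_o^2 - r_i^2)
r_o = 14 mm, r_i = 5.5 mm
A = 520.719 mm^2
sigma = F/A = 2497 / 520.719
sigma = 4.795 MPa


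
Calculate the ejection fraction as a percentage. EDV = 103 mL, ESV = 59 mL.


SV = EDV - ESV = 103 - 59 = 44 mL
EF = SV/EDV * 100 = 44/103 * 100
EF = 42.72%


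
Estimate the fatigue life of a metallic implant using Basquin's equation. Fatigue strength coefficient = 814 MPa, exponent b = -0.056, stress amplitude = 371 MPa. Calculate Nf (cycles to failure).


sigma_a = sigma_f' * (2Nf)^b
2Nf = (sigma_a/sigma_f')^(1/b)
2Nf = (371/814)^(1/-0.056)
2Nf = 1240963
Nf = 6.205e+05


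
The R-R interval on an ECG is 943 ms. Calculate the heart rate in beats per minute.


HR = 60 / RR_interval(s)
RR = 943 ms = 0.943 s
HR = 60 / 0.943 = 63.63 bpm


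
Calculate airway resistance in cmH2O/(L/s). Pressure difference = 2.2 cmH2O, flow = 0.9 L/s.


R = dP / flow
R = 2.2 / 0.9
R = 2.444 cmH2O/(L/s)


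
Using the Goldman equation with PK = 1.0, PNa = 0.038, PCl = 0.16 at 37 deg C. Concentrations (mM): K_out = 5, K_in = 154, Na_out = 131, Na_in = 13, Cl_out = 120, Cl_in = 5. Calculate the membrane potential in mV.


Vm = (RT/F)*ln((PK*Ko + PNa*Nao + PCl*Cli)/(PK*Ki + PNa*Nai + PCl*Clo))
Numer = 10.778, Denom = 173.694
Vm = -74.29 mV


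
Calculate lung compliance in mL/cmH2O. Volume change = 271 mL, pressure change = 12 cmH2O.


C = dV / dP
C = 271 / 12
C = 22.58 mL/cmH2O


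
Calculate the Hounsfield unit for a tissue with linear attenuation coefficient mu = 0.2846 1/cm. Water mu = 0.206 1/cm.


HU = ((mu_tissue - mu_water) / mu_water) * 1000
HU = ((0.2846 - 0.206) / 0.206) * 1000
HU = 381.6


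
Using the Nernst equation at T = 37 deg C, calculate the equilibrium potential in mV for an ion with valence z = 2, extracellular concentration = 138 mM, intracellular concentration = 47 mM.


E = (RT/(zF)) * ln(C_out/C_in)
T = 37 + 273.15 = 310.15 K
E = (8.314 * 310.15 / (2 * 96485)) * ln(138/47)
E = 14.39 mV


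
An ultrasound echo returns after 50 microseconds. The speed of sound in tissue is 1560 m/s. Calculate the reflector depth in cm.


depth = c * t / 2
t = 50 us = 5.0000e-05 s
depth = 1560 * 5.0000e-05 / 2
depth = 0.039 m = 3.9 cm


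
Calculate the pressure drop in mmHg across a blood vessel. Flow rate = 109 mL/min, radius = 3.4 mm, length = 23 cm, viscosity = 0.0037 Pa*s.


dP = 8*mu*L*Q / (pi*r^4)
Q = 109 mL/min = 1.81667e-06 m^3/s
dP = 29.4598 Pa = 29.4598 / 133.322 mmHg = 0.221 mmHg


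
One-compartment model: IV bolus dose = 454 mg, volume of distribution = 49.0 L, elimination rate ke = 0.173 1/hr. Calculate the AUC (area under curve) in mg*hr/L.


C0 = Dose/Vd = 454/49.0 = 9.26531 mg/L
AUC = C0/ke = 9.26531/0.173
AUC = 53.56 mg*hr/L


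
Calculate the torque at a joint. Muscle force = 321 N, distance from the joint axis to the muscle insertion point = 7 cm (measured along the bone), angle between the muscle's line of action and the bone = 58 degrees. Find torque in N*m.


Torque = F * d * sin(theta)   (moment arm = d*sin(theta))
d = 7 cm = 0.07 m
Torque = 321 * 0.07 * sin(58)
Torque = 19.06 N*m


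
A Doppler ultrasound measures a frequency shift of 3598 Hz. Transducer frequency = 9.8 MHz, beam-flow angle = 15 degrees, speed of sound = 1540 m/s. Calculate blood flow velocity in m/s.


v = fd * c / (2 * f0 * cos(theta))
v = 3598 * 1540 / (2 * 9.8000e+06 * cos(15))
v = 0.2927 m/s


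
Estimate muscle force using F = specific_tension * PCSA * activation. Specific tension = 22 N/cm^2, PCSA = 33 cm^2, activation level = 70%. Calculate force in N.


F = sigma * PCSA * activation
F = 22 * 33 * 0.7
F = 508.2 N


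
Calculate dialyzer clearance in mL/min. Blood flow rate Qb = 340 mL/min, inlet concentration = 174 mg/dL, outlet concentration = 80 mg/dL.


K = Qb * (Cb_in - Cb_out) / Cb_in
K = 340 * (174 - 80) / 174
K = 183.7 mL/min


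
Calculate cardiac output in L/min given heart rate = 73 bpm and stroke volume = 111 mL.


CO = HR * SV
CO = 73 * 111 / 1000
CO = 8.103 L/min


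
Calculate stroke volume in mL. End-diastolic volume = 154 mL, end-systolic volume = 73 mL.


SV = EDV - ESV
SV = 154 - 73
SV = 81 mL


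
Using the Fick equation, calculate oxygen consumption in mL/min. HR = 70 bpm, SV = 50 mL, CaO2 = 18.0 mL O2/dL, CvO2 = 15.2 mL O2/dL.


CO = HR*SV = 70*50/1000 = 3.5 L/min
a-v O2 diff = 18.0 - 15.2 = 2.8 mL/dL
VO2 = CO * (CaO2-CvO2) * 10 dL/L
VO2 = 3.5 * 2.8 * 10
VO2 = 98 mL/min


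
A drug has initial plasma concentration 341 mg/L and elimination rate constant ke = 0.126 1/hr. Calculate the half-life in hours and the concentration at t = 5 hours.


t_half = ln(2) / ke = 0.693147 / 0.126 = 5.501 hr
C(t) = C0 * exp(-ke*t) = 341 * exp(-0.126*5)
C(5) = 181.6 mg/L


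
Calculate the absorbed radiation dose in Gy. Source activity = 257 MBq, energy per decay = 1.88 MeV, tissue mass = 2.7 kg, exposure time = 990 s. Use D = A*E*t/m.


A = 257 MBq = 2.5700e+08 Bq
E = 1.88 MeV = 3.01176e-13 J
D = A*E*t/m = 2.5700e+08*3.01176e-13*990/2.7
D = 0.02838 Gy


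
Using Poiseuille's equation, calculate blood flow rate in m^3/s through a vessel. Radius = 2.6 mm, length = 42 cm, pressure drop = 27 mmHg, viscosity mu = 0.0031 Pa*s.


Q = pi*r^4*dP / (8*mu*L)
r = 0.0026 m, L = 0.42 m
dP = 27 mmHg = 3599.694 Pa
Q = 4.9614e-05 m^3/s


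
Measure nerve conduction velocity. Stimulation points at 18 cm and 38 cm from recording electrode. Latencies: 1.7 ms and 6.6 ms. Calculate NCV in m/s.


Distance = (38 - 18) / 100 = 0.2 m
dt = (6.6 - 1.7) / 1000 = 0.0049 s
NCV = dist / dt = 40.82 m/s


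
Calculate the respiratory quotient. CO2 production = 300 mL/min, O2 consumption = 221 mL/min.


RQ = VCO2 / VO2
RQ = 300 / 221
RQ = 1.357


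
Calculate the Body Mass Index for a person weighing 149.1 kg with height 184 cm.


BMI = weight / height^2
height = 184 cm = 1.84 m
BMI = 149.1 / 1.84^2
BMI = 44.04 kg/m^2


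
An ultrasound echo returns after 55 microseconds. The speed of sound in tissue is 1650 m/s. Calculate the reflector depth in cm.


depth = c * t / 2
t = 55 us = 5.5000e-05 s
depth = 1650 * 5.5000e-05 / 2
depth = 0.045375 m = 4.5375 cm


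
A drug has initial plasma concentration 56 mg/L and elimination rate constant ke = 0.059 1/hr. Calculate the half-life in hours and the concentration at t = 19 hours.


t_half = ln(2) / ke = 0.693147 / 0.059 = 11.75 hr
C(t) = C0 * exp(-ke*t) = 56 * exp(-0.059*19)
C(19) = 18.25 mg/L


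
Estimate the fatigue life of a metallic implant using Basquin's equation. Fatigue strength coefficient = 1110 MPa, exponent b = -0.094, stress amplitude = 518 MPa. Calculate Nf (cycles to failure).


sigma_a = sigma_f' * (2Nf)^b
2Nf = (sigma_a/sigma_f')^(1/b)
2Nf = (518/1110)^(1/-0.094)
2Nf = 3320.5074
Nf = 1660


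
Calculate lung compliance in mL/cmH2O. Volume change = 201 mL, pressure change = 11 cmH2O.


C = dV / dP
C = 201 / 11
C = 18.27 mL/cmH2O


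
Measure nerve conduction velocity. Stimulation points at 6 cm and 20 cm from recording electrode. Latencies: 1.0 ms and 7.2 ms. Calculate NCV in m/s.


Distance = (20 - 6) / 100 = 0.14 m
dt = (7.2 - 1.0) / 1000 = 0.0062 s
NCV = dist / dt = 22.58 m/s


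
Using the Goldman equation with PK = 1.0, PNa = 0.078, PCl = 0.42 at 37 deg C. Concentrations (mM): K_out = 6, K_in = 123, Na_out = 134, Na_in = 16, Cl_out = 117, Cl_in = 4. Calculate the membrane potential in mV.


Vm = (RT/F)*ln((PK*Ko + PNa*Nao + PCl*Cli)/(PK*Ki + PNa*Nai + PCl*Clo))
Numer = 18.132, Denom = 173.388
Vm = -60.34 mV


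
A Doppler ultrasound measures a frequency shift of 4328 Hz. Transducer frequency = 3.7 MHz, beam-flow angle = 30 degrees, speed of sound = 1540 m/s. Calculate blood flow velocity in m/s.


v = fd * c / (2 * f0 * cos(theta))
v = 4328 * 1540 / (2 * 3.7000e+06 * cos(30))
v = 1.04 m/s


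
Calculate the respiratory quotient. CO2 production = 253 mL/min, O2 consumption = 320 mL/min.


RQ = VCO2 / VO2
RQ = 253 / 320
RQ = 0.7906


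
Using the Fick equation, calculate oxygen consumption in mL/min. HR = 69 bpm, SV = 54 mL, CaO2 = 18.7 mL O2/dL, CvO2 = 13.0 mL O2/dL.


CO = HR*SV = 69*54/1000 = 3.726 L/min
a-v O2 diff = 18.7 - 13.0 = 5.7 mL/dL
VO2 = CO * (CaO2-CvO2) * 10 dL/L
VO2 = 3.726 * 5.7 * 10
VO2 = 212.4 mL/min


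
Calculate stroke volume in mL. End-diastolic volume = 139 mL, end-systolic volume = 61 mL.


SV = EDV - ESV
SV = 139 - 61
SV = 78 mL


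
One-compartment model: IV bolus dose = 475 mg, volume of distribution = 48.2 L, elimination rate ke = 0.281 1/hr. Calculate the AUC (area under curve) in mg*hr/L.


C0 = Dose/Vd = 475/48.2 = 9.85477 mg/L
AUC = C0/ke = 9.85477/0.281
AUC = 35.07 mg*hr/L


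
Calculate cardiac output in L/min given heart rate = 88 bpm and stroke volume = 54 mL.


CO = HR * SV
CO = 88 * 54 / 1000
CO = 4.752 L/min


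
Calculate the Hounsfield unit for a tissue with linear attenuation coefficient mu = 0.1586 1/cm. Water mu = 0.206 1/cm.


HU = ((mu_tissue - mu_water) / mu_water) * 1000
HU = ((0.1586 - 0.206) / 0.206) * 1000
HU = -230.1


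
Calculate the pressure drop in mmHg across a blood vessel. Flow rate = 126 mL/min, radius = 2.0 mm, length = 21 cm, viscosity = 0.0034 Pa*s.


dP = 8*mu*L*Q / (pi*r^4)
Q = 126 mL/min = 2.1e-06 m^3/s
dP = 238.637 Pa = 238.637 / 133.322 mmHg = 1.79 mmHg


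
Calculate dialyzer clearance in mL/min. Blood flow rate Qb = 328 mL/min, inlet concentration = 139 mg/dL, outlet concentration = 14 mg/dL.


K = Qb * (Cb_in - Cb_out) / Cb_in
K = 328 * (139 - 14) / 139
K = 295 mL/min


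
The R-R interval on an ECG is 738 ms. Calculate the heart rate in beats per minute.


HR = 60 / RR_interval(s)
RR = 738 ms = 0.738 s
HR = 60 / 0.738 = 81.3 bpm


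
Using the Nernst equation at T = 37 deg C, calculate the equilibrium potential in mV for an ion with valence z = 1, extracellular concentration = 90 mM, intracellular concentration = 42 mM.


E = (RT/(zF)) * ln(C_out/C_in)
T = 37 + 273.15 = 310.15 K
E = (8.314 * 310.15 / (1 * 96485)) * ln(90/42)
E = 20.37 mV


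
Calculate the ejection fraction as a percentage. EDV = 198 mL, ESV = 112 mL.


SV = EDV - ESV = 198 - 112 = 86 mL
EF = SV/EDV * 100 = 86/198 * 100
EF = 43.43%


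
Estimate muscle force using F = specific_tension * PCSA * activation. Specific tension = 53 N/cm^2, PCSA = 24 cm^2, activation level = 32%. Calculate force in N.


F = sigma * PCSA * activation
F = 53 * 24 * 0.32
F = 407 N


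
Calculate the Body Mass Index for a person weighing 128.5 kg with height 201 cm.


BMI = weight / height^2
height = 201 cm = 2.01 m
BMI = 128.5 / 2.01^2
BMI = 31.81 kg/m^2


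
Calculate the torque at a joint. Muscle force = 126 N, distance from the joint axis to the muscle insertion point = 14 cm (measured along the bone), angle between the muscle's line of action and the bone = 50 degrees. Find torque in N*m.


Torque = F * d * sin(theta)   (moment arm = d*sin(theta))
d = 14 cm = 0.14 m
Torque = 126 * 0.14 * sin(50)
Torque = 13.51 N*m


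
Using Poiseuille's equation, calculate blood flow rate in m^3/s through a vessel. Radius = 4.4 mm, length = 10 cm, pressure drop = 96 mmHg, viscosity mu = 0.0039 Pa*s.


Q = pi*r^4*dP / (8*mu*L)
r = 0.0044 m, L = 0.1 m
dP = 96 mmHg = 12798.912 Pa
Q = 0.00483 m^3/s
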